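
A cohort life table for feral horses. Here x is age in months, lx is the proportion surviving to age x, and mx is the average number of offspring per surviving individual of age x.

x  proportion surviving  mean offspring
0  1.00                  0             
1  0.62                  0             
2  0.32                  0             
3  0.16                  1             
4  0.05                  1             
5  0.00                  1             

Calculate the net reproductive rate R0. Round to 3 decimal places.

lx·mx by age: 0, 0, 0, 0.16, 0.05, 0
R0 = Σ lx·mx = 0.21 → 0.210

0.210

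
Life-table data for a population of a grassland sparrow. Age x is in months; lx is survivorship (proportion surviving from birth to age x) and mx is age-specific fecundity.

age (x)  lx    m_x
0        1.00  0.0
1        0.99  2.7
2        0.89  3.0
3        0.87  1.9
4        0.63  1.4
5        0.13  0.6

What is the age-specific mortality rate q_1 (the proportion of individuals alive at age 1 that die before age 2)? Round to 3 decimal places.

q_1 = (l_1 − l_2) / l_1 = (0.99 − 0.89) / 0.99
     = 0.1 / 0.99 = 0.10101… → 0.101

0.101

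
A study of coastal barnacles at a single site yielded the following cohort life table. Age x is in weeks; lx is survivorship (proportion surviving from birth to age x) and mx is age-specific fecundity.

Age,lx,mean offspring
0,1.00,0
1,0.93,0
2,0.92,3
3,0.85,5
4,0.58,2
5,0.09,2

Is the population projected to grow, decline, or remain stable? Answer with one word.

R0 = Σ lx·mx = 0 + 0 + 2.76 + 4.25 + 1.16 + 0.18 = 8.35
R0 > 1, so the population is growing.

growing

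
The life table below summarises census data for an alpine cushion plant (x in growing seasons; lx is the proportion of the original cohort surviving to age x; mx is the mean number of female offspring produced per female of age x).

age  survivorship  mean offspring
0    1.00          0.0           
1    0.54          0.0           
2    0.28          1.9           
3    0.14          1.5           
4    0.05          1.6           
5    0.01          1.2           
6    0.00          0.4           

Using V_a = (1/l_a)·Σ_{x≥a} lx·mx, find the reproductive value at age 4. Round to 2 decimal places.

1.84

lx·mx for x ≥ 4: 0.08, 0.012, 0 → sum = 0.092
V_4 = 0.092 / l_4 = 0.092 / 0.05 = 1.84 → 1.84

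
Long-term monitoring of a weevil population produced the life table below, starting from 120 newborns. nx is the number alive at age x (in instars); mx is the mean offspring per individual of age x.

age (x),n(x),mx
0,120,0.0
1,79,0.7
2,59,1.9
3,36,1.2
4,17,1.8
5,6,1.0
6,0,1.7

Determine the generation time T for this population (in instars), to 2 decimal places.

2.27

lx = nx/n0 = nx/120: 1, 0.65833…, 0.49167…, 0.3, 0.14167…, 0.05, 0
lx·mx: 0, 0.460833…, 0.934167…, 0.36, 0.255…, 0.05, 0 → R0 = 2.06…
x·lx·mx: 0, 0.460833…, 1.868333…, 1.08, 1.02…, 0.25, 0 → Σ = 4.679167…
T = 4.679167… / 2.06… = 2.27144… → 2.27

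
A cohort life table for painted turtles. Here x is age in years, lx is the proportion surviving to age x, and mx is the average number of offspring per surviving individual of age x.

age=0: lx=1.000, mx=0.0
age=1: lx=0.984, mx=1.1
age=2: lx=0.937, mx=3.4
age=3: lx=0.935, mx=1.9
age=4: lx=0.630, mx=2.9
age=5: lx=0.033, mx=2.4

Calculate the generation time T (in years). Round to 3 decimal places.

2.577

lx·mx: 0, 1.0824, 3.1858, 1.7765, 1.827, 0.0792 → R0 = 7.9509
x·lx·mx: 0, 1.0824, 6.3716, 5.3295, 7.308, 0.396 → Σ = 20.4875
T = 20.4875 / 7.9509 = 2.576752… → 2.577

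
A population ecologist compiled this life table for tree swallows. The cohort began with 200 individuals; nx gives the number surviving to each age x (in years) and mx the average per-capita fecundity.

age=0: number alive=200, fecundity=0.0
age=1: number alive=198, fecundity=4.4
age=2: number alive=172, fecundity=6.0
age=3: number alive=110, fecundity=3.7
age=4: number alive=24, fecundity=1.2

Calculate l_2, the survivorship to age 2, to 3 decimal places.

l_2 = n_2/n_0 = 172/200 = 0.86 → 0.860

0.860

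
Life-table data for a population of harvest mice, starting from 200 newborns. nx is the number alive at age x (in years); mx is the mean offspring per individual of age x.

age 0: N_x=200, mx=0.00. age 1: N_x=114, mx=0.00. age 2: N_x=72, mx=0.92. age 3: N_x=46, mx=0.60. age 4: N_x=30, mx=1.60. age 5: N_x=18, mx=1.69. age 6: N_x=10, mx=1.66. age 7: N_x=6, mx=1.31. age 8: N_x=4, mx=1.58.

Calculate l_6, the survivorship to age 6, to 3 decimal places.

0.050

l_6 = n_6/n_0 = 10/200 = 0.05 → 0.050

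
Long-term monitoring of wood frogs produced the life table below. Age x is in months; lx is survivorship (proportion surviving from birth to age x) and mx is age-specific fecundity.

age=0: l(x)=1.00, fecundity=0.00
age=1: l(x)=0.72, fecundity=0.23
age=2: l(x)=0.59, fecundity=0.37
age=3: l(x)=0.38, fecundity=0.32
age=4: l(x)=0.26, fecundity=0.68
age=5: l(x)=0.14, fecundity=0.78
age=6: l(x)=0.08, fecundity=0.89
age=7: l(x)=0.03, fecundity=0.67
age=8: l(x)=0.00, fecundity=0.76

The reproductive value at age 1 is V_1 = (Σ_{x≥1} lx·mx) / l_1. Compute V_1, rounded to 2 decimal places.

lx·mx for x ≥ 1: 0.1656, 0.2183, 0.1216, 0.1768, 0.1092, 0.0712, 0.0201, 0 → sum = 0.8828
V_1 = 0.8828 / l_1 = 0.8828 / 0.72 = 1.226111… → 1.23

1.23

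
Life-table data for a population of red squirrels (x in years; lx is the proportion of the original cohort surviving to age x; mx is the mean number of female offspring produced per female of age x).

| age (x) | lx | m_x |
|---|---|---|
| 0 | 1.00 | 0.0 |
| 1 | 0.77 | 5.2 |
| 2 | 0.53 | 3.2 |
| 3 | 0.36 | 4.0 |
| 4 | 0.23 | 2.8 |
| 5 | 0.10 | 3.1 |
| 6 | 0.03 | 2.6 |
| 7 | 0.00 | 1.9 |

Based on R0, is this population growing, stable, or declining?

growing

R0 = Σ lx·mx = 0 + 4.004 + 1.696 + 1.44 + 0.644 + 0.31 + 0.078 + 0 = 8.172
R0 > 1, so the population is growing.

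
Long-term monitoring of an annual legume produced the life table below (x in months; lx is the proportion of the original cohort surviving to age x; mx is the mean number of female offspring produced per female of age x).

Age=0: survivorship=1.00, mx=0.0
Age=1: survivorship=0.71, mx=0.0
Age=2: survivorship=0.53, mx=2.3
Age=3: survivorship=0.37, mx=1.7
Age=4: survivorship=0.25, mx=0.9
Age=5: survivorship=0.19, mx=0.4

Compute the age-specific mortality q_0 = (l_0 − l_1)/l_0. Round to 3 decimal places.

0.290

q_0 = (l_0 − l_1) / l_0 = (1 − 0.71) / 1
     = 0.29 / 1 = 0.29 → 0.290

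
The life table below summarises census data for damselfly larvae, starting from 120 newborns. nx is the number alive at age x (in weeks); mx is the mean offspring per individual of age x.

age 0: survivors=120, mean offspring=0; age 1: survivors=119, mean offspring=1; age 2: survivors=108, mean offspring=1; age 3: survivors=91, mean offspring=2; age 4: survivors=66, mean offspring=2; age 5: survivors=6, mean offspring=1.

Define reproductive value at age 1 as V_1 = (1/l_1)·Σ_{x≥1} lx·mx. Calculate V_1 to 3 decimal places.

4.597

lx = nx/n0 = nx/120: 1, 0.99167…, 0.9, 0.75833…, 0.55, 0.05
lx·mx for x ≥ 1: 0.991667…, 0.9, 1.516667…, 1.1, 0.05 → sum = 4.558333…
V_1 = 4.558333… / l_1 = 4.558333… / 0.991667… = 4.596639… → 4.597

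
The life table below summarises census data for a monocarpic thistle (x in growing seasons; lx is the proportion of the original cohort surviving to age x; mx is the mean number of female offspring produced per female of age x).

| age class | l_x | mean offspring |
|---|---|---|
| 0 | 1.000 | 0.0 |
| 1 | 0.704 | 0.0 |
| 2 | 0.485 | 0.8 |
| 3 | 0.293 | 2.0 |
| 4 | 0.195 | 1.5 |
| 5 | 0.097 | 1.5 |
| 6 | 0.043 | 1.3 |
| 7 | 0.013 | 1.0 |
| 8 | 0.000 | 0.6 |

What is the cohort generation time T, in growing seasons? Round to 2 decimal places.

3.28

lx·mx: 0, 0, 0.388, 0.586, 0.2925, 0.1455, 0.0559, 0.013, 0 → R0 = 1.4809
x·lx·mx: 0, 0, 0.776, 1.758, 1.17, 0.7275, 0.3354, 0.091, 0 → Σ = 4.8579
T = 4.8579 / 1.4809 = 3.28037… → 3.28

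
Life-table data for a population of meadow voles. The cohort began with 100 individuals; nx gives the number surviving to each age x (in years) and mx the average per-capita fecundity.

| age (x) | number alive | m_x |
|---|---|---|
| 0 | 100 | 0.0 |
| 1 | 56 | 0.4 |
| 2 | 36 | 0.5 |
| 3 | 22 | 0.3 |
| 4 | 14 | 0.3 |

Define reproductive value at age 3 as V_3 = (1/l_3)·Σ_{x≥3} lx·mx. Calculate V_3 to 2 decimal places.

lx = nx/n0 = nx/100: 1, 0.56, 0.36, 0.22, 0.14
lx·mx for x ≥ 3: 0.066, 0.042 → sum = 0.108
V_3 = 0.108 / l_3 = 0.108 / 0.22 = 0.490909… → 0.49

0.49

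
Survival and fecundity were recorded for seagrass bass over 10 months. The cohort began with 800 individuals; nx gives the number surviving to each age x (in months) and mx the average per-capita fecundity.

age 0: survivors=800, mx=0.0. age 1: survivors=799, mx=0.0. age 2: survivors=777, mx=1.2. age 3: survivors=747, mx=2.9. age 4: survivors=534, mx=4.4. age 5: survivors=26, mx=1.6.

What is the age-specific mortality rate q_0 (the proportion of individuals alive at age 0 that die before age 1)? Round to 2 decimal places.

lx = nx/n0 = nx/800: 1, 0.99875, 0.97125, 0.93375, 0.6675, 0.0325
q_0 = (l_0 − l_1) / l_0 = (1 − 0.99875) / 1
     = 0.00125 / 1 = 0.00125 → 0.00

0.00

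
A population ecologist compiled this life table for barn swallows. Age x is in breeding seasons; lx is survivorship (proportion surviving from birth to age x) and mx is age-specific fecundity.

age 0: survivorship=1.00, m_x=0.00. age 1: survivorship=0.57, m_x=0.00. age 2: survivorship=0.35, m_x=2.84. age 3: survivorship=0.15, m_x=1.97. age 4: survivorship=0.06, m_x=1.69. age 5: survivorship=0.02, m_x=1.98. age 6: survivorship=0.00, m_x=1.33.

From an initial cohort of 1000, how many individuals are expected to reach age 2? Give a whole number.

Expected survivors = N0 · l_2 = 1000 × 0.35 = 350 → 350

350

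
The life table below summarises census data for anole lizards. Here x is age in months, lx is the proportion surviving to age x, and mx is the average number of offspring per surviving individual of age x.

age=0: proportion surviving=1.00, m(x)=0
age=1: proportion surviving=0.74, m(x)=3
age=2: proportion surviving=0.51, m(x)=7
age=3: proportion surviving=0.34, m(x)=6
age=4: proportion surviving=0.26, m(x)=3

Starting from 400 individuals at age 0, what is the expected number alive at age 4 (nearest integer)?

104

Expected survivors = N0 · l_4 = 400 × 0.26 = 104 → 104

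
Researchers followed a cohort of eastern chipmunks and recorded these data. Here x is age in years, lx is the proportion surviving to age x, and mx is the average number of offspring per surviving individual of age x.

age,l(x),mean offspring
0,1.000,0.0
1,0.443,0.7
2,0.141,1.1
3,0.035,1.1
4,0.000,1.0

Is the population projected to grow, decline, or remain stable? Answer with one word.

declining

R0 = Σ lx·mx = 0 + 0.3101 + 0.1551 + 0.0385 + 0 = 0.5037
R0 < 1, so the population is declining.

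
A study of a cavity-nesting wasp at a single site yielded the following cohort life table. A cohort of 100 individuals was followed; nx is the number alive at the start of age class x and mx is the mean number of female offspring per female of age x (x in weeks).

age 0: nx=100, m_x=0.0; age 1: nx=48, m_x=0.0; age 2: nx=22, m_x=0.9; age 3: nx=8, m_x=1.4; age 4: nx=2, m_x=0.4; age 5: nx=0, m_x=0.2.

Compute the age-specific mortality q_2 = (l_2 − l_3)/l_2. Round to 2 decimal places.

0.64

lx = nx/n0 = nx/100: 1, 0.48, 0.22, 0.08, 0.02, 0
q_2 = (l_2 − l_3) / l_2 = (0.22 − 0.08) / 0.22
     = 0.14 / 0.22 = 0.636364… → 0.64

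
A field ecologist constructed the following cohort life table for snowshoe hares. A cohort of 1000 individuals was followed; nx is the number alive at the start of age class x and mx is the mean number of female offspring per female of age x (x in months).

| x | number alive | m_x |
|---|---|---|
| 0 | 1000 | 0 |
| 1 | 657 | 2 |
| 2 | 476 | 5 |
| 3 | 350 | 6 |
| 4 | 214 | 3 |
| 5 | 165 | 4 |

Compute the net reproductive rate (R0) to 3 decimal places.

7.096

lx = nx/n0 = nx/1000: 1, 0.657, 0.476, 0.35, 0.214, 0.165
lx·mx by age: 0, 1.314, 2.38, 2.1, 0.642, 0.66
R0 = Σ lx·mx = 7.096 → 7.096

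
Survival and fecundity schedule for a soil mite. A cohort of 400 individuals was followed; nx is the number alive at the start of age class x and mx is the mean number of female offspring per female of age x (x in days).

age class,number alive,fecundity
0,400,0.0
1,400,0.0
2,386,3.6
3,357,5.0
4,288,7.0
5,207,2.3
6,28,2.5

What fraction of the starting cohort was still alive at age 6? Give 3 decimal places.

0.070

l_6 = n_6/n_0 = 28/400 = 0.07 → 0.070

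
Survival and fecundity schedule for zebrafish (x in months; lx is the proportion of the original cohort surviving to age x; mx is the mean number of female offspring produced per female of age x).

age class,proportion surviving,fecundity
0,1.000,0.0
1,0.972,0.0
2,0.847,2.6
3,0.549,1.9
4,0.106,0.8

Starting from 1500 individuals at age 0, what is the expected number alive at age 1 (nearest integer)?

1458

Expected survivors = N0 · l_1 = 1500 × 0.972 = 1458 → 1458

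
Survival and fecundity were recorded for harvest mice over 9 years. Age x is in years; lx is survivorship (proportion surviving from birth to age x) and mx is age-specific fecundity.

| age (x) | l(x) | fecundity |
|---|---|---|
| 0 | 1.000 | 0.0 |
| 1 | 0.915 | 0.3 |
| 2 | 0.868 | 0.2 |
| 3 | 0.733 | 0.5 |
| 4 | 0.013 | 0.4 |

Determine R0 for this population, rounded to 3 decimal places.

lx·mx by age: 0, 0.2745, 0.1736, 0.3665, 0.0052
R0 = Σ lx·mx = 0.8198 → 0.820

0.820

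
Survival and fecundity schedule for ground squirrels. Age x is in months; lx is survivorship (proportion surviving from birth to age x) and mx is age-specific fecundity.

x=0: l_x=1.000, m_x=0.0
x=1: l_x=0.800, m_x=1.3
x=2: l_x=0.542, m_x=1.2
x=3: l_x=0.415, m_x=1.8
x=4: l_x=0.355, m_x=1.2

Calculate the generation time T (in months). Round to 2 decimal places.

lx·mx: 0, 1.04, 0.6504, 0.747, 0.426 → R0 = 2.8634
x·lx·mx: 0, 1.04, 1.3008, 2.241, 1.704 → Σ = 6.2858
T = 6.2858 / 2.8634 = 2.195222… → 2.20

2.20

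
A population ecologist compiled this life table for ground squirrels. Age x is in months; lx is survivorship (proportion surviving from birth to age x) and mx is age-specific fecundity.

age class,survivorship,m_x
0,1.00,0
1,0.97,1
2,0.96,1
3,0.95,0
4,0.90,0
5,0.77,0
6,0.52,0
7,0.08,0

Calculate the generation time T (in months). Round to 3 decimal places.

lx·mx: 0, 0.97, 0.96, 0, 0, 0, 0, 0 → R0 = 1.93
x·lx·mx: 0, 0.97, 1.92, 0, 0, 0, 0, 0 → Σ = 2.89
T = 2.89 / 1.93 = 1.497409… → 1.497

1.497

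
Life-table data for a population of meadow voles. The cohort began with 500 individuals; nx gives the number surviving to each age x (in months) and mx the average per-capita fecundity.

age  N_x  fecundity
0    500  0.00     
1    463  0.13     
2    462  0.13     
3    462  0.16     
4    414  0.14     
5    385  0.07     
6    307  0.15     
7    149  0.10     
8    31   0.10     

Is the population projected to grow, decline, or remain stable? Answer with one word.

lx = nx/n0 = nx/500: 1, 0.926, 0.924, 0.924, 0.828, 0.77, 0.614, 0.298, 0.062
R0 = Σ lx·mx = 0 + 0.12038 + 0.12012 + 0.14784 + 0.11592 + 0.0539 + 0.0921 + 0.0298 + 0.0062 = 0.68626
R0 < 1, so the population is declining.

declining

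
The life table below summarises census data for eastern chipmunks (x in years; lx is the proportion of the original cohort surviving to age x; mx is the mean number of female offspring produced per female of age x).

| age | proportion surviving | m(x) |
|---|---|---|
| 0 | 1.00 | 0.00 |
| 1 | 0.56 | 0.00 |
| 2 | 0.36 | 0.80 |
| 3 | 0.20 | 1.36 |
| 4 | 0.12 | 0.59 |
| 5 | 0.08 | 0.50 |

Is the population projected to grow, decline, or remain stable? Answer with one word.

declining

R0 = Σ lx·mx = 0 + 0 + 0.288 + 0.272 + 0.0708 + 0.04 = 0.6708
R0 < 1, so the population is declining.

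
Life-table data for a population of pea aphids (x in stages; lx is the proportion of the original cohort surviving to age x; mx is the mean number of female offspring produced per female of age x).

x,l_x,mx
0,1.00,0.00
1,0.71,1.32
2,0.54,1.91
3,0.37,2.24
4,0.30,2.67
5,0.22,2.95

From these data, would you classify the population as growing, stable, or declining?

growing

R0 = Σ lx·mx = 0 + 0.9372 + 1.0314 + 0.8288 + 0.801 + 0.649 = 4.2474
R0 > 1, so the population is growing.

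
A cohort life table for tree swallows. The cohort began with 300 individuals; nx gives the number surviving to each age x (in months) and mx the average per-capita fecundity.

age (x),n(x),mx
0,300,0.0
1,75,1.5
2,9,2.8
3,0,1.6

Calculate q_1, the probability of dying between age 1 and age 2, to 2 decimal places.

lx = nx/n0 = nx/300: 1, 0.25, 0.03, 0
q_1 = (l_1 − l_2) / l_1 = (0.25 − 0.03) / 0.25
     = 0.22 / 0.25 = 0.88 → 0.88

0.88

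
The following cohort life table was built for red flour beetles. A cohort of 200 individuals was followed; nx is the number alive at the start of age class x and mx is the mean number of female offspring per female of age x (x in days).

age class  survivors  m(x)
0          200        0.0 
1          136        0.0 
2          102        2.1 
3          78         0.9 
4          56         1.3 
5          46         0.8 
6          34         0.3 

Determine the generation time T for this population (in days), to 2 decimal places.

lx = nx/n0 = nx/200: 1, 0.68, 0.51, 0.39, 0.28, 0.23, 0.17
lx·mx: 0, 0, 1.071, 0.351, 0.364, 0.184, 0.051 → R0 = 2.021
x·lx·mx: 0, 0, 2.142, 1.053, 1.456, 0.92, 0.306 → Σ = 5.877
T = 5.877 / 2.021 = 2.907966… → 2.91

2.91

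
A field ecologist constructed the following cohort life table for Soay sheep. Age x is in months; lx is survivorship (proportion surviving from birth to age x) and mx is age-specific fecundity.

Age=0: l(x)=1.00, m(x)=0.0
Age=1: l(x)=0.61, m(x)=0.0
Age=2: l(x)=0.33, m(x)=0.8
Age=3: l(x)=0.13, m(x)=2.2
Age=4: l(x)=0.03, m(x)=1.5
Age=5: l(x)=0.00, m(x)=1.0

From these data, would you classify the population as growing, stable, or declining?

declining

R0 = Σ lx·mx = 0 + 0 + 0.264 + 0.286 + 0.045 + 0 = 0.595
R0 < 1, so the population is declining.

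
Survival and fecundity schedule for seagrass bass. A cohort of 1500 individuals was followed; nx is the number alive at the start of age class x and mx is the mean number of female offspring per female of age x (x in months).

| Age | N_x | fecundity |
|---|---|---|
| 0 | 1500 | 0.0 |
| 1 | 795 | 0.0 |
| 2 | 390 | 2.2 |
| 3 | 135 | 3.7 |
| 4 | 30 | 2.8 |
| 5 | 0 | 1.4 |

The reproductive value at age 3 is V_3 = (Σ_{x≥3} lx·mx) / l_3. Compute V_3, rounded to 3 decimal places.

4.322

lx = nx/n0 = nx/1500: 1, 0.53, 0.26, 0.09, 0.02, 0
lx·mx for x ≥ 3: 0.333, 0.056, 0 → sum = 0.389
V_3 = 0.389 / l_3 = 0.389 / 0.09 = 4.322222… → 4.322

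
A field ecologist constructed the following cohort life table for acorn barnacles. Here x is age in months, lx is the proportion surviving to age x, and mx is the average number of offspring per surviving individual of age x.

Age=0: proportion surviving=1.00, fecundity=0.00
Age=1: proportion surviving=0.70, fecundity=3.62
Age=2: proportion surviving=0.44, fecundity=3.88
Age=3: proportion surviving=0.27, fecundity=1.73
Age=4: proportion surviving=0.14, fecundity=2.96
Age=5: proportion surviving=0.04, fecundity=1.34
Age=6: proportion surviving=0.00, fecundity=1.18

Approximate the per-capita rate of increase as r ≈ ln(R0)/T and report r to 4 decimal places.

0.9175

R0 = Σ lx·mx = 0 + 2.534 + 1.7072 + 0.4671 + 0.4144 + 0.0536 + 0 = 5.1763
Σ x·lx·mx = 9.2753; T = 9.2753/5.1763 = 1.79188…
r ≈ ln(R0)/T = ln(5.1763)/1.79188… = 0.917524… → 0.9175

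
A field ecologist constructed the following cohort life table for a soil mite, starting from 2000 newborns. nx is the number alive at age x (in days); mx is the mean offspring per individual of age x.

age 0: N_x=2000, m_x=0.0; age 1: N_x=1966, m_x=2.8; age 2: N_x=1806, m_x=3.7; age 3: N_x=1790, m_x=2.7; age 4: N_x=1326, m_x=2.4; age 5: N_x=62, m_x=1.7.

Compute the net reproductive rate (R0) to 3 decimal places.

lx = nx/n0 = nx/2000: 1, 0.983, 0.903, 0.895, 0.663, 0.031
lx·mx by age: 0, 2.7524, 3.3411, 2.4165, 1.5912, 0.0527
R0 = Σ lx·mx = 10.1539 → 10.154

10.154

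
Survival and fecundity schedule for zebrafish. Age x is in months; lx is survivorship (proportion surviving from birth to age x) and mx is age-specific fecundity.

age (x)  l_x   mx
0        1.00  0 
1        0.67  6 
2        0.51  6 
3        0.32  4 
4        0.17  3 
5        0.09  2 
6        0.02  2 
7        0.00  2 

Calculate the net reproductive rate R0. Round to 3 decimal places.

9.090

lx·mx by age: 0, 4.02, 3.06, 1.28, 0.51, 0.18, 0.04, 0
R0 = Σ lx·mx = 9.09 → 9.090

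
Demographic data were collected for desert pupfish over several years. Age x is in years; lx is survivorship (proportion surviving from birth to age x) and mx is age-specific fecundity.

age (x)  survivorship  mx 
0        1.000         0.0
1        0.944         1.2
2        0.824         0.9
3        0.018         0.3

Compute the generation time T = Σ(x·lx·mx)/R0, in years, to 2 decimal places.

lx·mx: 0, 1.1328, 0.7416, 0.0054 → R0 = 1.8798
x·lx·mx: 0, 1.1328, 1.4832, 0.0162 → Σ = 2.6322
T = 2.6322 / 1.8798 = 1.400255… → 1.40

1.40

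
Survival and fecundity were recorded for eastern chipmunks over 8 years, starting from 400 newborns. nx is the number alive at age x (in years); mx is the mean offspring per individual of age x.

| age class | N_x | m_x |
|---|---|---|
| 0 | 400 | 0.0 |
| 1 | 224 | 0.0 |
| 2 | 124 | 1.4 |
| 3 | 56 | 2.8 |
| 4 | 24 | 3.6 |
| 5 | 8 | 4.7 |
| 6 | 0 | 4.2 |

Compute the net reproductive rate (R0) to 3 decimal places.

1.136

lx = nx/n0 = nx/400: 1, 0.56, 0.31, 0.14, 0.06, 0.02, 0
lx·mx by age: 0, 0, 0.434, 0.392, 0.216, 0.094, 0
R0 = Σ lx·mx = 1.136 → 1.136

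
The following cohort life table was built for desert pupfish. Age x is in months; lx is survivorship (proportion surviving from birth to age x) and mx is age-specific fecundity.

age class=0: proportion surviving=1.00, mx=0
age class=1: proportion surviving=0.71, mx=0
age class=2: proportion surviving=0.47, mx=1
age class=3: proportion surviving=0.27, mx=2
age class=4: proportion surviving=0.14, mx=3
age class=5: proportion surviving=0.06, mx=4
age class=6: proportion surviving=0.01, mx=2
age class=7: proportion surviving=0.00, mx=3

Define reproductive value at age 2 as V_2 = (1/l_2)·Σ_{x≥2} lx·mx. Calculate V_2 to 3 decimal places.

3.596

lx·mx for x ≥ 2: 0.47, 0.54, 0.42, 0.24, 0.02, 0 → sum = 1.69
V_2 = 1.69 / l_2 = 1.69 / 0.47 = 3.595745… → 3.596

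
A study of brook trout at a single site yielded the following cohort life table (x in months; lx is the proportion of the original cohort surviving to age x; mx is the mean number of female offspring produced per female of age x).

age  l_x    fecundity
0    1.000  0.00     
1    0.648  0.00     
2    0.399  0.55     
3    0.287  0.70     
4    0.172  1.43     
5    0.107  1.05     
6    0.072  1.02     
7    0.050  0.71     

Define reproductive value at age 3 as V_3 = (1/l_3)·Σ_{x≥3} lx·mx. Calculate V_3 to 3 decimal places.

2.328

lx·mx for x ≥ 3: 0.2009, 0.24596, 0.11235, 0.07344, 0.0355 → sum = 0.66815
V_3 = 0.66815 / l_3 = 0.66815 / 0.287 = 2.328049… → 2.328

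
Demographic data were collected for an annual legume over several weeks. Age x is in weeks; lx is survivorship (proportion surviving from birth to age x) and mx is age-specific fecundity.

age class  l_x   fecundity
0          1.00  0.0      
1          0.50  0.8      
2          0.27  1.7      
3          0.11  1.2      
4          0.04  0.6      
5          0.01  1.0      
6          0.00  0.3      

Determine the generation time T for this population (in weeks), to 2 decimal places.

lx·mx: 0, 0.4, 0.459, 0.132, 0.024, 0.01, 0 → R0 = 1.025
x·lx·mx: 0, 0.4, 0.918, 0.396, 0.096, 0.05, 0 → Σ = 1.86
T = 1.86 / 1.025 = 1.814634… → 1.81

1.81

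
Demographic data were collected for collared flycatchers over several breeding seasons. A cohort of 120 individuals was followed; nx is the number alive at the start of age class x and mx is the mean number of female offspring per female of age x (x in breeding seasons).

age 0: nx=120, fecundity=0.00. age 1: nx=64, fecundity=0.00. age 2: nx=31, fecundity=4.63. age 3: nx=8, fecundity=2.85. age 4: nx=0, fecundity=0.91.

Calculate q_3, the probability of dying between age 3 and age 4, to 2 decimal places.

1.00

lx = nx/n0 = nx/120: 1, 0.53333…, 0.25833…, 0.06667…, 0
q_3 = (l_3 − l_4) / l_3 = (0.066667… − 0) / 0.066667…
     = 0.066667… / 0.066667… = 1 → 1.00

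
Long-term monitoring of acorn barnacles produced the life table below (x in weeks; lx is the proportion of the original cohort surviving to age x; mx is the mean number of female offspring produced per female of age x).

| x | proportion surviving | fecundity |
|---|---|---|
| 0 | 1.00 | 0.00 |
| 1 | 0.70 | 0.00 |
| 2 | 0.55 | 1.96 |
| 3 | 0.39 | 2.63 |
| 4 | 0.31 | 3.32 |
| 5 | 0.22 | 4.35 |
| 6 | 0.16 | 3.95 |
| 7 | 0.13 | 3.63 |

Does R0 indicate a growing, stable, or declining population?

growing

R0 = Σ lx·mx = 0 + 0 + 1.078 + 1.0257 + 1.0292 + 0.957 + 0.632 + 0.4719 = 5.1938
R0 > 1, so the population is growing.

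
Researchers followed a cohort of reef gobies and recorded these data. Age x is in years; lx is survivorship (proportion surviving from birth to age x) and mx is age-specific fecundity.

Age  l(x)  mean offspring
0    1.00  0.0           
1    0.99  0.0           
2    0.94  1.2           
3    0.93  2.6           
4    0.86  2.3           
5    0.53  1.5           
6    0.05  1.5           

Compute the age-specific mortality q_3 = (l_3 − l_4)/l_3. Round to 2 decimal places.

0.08

q_3 = (l_3 − l_4) / l_3 = (0.93 − 0.86) / 0.93
     = 0.07 / 0.93 = 0.075269… → 0.08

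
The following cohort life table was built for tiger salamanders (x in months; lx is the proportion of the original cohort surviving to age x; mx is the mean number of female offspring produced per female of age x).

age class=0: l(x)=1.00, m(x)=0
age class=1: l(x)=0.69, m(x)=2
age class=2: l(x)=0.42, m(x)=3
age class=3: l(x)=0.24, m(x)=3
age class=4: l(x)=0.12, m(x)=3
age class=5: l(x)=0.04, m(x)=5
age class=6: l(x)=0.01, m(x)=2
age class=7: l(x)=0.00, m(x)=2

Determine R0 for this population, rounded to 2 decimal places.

lx·mx by age: 0, 1.38, 1.26, 0.72, 0.36, 0.2, 0.02, 0
R0 = Σ lx·mx = 3.94 → 3.94

3.94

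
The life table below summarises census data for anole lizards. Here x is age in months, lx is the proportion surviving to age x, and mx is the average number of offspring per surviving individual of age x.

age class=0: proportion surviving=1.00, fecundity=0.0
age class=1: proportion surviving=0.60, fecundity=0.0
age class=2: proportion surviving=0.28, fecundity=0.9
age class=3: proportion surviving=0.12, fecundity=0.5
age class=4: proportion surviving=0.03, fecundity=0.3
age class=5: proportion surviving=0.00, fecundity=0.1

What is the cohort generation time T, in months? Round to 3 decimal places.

lx·mx: 0, 0, 0.252, 0.06, 0.009, 0 → R0 = 0.321
x·lx·mx: 0, 0, 0.504, 0.18, 0.036, 0 → Σ = 0.72
T = 0.72 / 0.321 = 2.242991… → 2.243

2.243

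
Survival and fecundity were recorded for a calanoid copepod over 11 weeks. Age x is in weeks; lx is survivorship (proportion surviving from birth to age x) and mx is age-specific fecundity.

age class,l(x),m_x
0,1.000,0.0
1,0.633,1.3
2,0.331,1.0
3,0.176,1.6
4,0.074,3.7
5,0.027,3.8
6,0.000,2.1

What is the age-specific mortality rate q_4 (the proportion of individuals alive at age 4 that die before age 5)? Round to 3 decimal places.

0.635

q_4 = (l_4 − l_5) / l_4 = (0.074 − 0.027) / 0.074
     = 0.047 / 0.074 = 0.635135… → 0.635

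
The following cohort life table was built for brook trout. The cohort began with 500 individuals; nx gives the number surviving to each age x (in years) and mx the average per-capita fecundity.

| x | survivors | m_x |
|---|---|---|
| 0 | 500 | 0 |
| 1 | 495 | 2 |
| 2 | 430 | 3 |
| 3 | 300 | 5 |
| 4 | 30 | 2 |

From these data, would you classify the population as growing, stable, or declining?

lx = nx/n0 = nx/500: 1, 0.99, 0.86, 0.6, 0.06
R0 = Σ lx·mx = 0 + 1.98 + 2.58 + 3 + 0.12 = 7.68
R0 > 1, so the population is growing.

growing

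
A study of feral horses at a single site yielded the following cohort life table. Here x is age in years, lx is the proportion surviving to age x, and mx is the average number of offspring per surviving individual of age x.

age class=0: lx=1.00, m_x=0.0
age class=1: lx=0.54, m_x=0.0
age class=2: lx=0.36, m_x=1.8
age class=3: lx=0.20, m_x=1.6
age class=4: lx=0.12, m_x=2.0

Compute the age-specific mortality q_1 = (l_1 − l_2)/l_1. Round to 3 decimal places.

q_1 = (l_1 − l_2) / l_1 = (0.54 − 0.36) / 0.54
     = 0.18 / 0.54 = 0.333333… → 0.333

0.333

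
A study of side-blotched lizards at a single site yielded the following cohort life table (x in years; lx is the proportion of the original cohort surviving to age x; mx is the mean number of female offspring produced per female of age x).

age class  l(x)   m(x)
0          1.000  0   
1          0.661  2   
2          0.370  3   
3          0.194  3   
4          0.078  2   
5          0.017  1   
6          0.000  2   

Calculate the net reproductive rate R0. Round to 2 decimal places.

lx·mx by age: 0, 1.322, 1.11, 0.582, 0.156, 0.017, 0
R0 = Σ lx·mx = 3.187 → 3.19

3.19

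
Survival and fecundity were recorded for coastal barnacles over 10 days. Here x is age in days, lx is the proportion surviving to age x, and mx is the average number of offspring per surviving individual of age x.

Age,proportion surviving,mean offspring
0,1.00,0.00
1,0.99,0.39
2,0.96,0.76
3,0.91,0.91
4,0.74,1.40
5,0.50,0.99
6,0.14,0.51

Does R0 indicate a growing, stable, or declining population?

growing

R0 = Σ lx·mx = 0 + 0.3861 + 0.7296 + 0.8281 + 1.036 + 0.495 + 0.0714 = 3.5462
R0 > 1, so the population is growing.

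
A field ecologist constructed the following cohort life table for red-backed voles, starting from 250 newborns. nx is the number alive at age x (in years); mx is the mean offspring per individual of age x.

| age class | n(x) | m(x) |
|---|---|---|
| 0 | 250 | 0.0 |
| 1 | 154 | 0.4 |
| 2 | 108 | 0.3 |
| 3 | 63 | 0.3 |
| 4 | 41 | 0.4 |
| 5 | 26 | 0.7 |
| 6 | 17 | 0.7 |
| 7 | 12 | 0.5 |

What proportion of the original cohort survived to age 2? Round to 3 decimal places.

l_2 = n_2/n_0 = 108/250 = 0.432 → 0.432

0.432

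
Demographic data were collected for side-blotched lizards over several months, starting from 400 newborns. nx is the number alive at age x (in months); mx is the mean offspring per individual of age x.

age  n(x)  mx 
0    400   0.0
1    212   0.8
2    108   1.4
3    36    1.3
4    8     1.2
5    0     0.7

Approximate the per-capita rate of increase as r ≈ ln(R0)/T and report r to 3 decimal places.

lx = nx/n0 = nx/400: 1, 0.53, 0.27, 0.09, 0.02, 0
R0 = Σ lx·mx = 0 + 0.424 + 0.378 + 0.117 + 0.024 + 0 = 0.943
Σ x·lx·mx = 1.627; T = 1.627/0.943 = 1.72534…
r ≈ ln(R0)/T = ln(0.943)/1.72534… = -0.03402… → -0.034

-0.034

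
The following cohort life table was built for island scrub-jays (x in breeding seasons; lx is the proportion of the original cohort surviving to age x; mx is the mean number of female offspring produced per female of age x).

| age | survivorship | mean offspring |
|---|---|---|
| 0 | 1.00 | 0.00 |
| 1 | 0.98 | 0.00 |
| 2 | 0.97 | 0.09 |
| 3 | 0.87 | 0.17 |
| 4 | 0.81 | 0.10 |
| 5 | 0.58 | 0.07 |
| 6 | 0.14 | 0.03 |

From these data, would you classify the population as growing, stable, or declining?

R0 = Σ lx·mx = 0 + 0 + 0.0873 + 0.1479 + 0.081 + 0.0406 + 0.0042 = 0.361
R0 < 1, so the population is declining.

declining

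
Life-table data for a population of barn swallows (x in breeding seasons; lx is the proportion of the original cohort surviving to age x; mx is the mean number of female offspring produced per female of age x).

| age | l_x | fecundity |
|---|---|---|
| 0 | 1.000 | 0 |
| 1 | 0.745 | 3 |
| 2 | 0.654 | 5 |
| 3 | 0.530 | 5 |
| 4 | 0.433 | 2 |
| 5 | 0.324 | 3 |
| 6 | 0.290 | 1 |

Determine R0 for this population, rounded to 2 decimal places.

10.28

lx·mx by age: 0, 2.235, 3.27, 2.65, 0.866, 0.972, 0.29
R0 = Σ lx·mx = 10.283 → 10.28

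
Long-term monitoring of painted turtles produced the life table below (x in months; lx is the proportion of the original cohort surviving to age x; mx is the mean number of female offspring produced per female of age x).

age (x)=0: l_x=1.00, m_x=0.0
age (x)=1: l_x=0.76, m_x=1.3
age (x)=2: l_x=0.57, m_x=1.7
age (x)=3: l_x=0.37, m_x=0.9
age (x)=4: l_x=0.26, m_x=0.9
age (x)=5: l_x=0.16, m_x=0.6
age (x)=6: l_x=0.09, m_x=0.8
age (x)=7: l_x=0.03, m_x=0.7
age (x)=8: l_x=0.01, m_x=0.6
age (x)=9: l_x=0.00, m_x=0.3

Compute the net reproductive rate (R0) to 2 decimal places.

lx·mx by age: 0, 0.988, 0.969, 0.333, 0.234, 0.096, 0.072, 0.021, 0.006, 0
R0 = Σ lx·mx = 2.719 → 2.72

2.72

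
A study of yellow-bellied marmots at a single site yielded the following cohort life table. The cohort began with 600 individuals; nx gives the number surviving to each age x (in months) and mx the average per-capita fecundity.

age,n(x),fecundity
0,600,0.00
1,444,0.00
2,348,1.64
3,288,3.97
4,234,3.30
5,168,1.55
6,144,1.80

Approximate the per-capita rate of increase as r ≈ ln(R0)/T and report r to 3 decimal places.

0.461

lx = nx/n0 = nx/600: 1, 0.74, 0.58, 0.48, 0.39, 0.28, 0.24
R0 = Σ lx·mx = 0 + 0 + 0.9512 + 1.9056 + 1.287 + 0.434 + 0.432 = 5.0098
Σ x·lx·mx = 17.5292; T = 17.5292/5.0098 = 3.49898…
r ≈ ln(R0)/T = ln(5.0098)/3.49898… = 0.46053… → 0.461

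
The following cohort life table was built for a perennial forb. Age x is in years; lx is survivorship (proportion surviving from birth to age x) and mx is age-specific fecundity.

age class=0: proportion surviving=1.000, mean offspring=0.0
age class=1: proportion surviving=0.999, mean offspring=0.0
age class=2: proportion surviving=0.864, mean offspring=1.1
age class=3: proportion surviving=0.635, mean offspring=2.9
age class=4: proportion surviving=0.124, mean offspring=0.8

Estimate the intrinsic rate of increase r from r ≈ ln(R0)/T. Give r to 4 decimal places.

R0 = Σ lx·mx = 0 + 0 + 0.9504 + 1.8415 + 0.0992 = 2.8911
Σ x·lx·mx = 7.8221; T = 7.8221/2.8911 = 2.70558…
r ≈ ln(R0)/T = ln(2.8911)/2.70558… = 0.392388… → 0.3924

0.3924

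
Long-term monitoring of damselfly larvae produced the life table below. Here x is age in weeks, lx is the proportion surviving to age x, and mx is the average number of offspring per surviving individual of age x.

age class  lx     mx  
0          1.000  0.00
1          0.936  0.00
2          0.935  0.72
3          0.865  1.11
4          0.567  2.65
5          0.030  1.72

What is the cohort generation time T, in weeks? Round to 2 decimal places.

3.29

lx·mx: 0, 0, 0.6732, 0.96015, 1.50255, 0.0516 → R0 = 3.1875
x·lx·mx: 0, 0, 1.3464, 2.88045, 6.0102, 0.258 → Σ = 10.49505
T = 10.49505 / 3.1875 = 3.292565… → 3.29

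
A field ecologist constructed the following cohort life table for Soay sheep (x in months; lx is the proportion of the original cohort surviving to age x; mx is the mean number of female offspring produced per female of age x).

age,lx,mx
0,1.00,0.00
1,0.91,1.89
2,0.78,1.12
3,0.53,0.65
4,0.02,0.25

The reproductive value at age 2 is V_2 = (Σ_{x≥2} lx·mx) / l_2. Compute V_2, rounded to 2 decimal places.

1.57

lx·mx for x ≥ 2: 0.8736, 0.3445, 0.005 → sum = 1.2231
V_2 = 1.2231 / l_2 = 1.2231 / 0.78 = 1.568077… → 1.57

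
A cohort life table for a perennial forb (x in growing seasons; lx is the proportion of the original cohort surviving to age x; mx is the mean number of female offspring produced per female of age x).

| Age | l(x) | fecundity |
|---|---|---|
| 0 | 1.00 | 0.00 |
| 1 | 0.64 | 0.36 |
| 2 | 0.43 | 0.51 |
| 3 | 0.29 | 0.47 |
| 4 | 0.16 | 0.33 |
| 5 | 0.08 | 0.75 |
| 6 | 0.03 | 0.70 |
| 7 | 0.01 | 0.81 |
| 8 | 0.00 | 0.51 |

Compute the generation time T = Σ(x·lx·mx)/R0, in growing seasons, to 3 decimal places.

2.434

lx·mx: 0, 0.2304, 0.2193, 0.1363, 0.0528, 0.06, 0.021, 0.0081, 0 → R0 = 0.7279
x·lx·mx: 0, 0.2304, 0.4386, 0.4089, 0.2112, 0.3, 0.126, 0.0567, 0 → Σ = 1.7718
T = 1.7718 / 0.7279 = 2.434126… → 2.434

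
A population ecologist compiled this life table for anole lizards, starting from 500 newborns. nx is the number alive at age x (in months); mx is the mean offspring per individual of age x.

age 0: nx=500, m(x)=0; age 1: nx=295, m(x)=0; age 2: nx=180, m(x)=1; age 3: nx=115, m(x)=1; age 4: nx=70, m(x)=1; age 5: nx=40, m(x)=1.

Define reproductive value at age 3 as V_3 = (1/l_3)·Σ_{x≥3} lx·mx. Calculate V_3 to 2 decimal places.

lx = nx/n0 = nx/500: 1, 0.59, 0.36, 0.23, 0.14, 0.08
lx·mx for x ≥ 3: 0.23, 0.14, 0.08 → sum = 0.45
V_3 = 0.45 / l_3 = 0.45 / 0.23 = 1.956522… → 1.96

1.96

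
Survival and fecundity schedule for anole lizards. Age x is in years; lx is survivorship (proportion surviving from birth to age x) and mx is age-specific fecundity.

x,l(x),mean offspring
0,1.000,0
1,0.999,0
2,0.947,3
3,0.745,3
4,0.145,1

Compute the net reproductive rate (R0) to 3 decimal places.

lx·mx by age: 0, 0, 2.841, 2.235, 0.145
R0 = Σ lx·mx = 5.221 → 5.221

5.221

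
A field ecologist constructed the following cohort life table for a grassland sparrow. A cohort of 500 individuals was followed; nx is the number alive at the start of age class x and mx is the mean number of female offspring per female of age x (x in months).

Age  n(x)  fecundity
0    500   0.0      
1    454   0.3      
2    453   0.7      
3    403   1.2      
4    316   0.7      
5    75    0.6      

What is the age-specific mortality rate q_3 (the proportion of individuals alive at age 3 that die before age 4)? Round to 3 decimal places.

lx = nx/n0 = nx/500: 1, 0.908, 0.906, 0.806, 0.632, 0.15
q_3 = (l_3 − l_4) / l_3 = (0.806 − 0.632) / 0.806
     = 0.174 / 0.806 = 0.215881… → 0.216

0.216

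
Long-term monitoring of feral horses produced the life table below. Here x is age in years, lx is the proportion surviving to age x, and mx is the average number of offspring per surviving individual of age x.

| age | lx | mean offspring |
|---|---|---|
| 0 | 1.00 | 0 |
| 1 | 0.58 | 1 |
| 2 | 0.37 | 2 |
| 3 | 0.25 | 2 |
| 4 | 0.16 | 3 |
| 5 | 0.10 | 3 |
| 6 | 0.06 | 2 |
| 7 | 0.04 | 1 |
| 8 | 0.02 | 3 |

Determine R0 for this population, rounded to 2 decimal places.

lx·mx by age: 0, 0.58, 0.74, 0.5, 0.48, 0.3, 0.12, 0.04, 0.06
R0 = Σ lx·mx = 2.82 → 2.82

2.82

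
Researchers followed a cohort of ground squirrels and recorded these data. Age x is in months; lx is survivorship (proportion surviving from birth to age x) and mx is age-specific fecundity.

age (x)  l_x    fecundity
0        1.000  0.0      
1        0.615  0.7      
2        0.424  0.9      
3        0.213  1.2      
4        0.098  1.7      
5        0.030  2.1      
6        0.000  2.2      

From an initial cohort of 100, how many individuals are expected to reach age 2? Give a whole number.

Expected survivors = N0 · l_2 = 100 × 0.424 = 42.4 → 42

42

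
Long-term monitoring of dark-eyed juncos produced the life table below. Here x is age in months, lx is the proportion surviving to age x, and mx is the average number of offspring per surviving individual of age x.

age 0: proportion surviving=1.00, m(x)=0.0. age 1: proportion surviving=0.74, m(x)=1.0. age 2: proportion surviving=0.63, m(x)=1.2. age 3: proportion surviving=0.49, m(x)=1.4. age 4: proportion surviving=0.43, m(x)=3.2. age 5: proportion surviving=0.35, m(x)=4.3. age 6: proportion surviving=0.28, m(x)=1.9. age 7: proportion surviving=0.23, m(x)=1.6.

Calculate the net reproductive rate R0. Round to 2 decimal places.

lx·mx by age: 0, 0.74, 0.756, 0.686, 1.376, 1.505, 0.532, 0.368
R0 = Σ lx·mx = 5.963 → 5.96

5.96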